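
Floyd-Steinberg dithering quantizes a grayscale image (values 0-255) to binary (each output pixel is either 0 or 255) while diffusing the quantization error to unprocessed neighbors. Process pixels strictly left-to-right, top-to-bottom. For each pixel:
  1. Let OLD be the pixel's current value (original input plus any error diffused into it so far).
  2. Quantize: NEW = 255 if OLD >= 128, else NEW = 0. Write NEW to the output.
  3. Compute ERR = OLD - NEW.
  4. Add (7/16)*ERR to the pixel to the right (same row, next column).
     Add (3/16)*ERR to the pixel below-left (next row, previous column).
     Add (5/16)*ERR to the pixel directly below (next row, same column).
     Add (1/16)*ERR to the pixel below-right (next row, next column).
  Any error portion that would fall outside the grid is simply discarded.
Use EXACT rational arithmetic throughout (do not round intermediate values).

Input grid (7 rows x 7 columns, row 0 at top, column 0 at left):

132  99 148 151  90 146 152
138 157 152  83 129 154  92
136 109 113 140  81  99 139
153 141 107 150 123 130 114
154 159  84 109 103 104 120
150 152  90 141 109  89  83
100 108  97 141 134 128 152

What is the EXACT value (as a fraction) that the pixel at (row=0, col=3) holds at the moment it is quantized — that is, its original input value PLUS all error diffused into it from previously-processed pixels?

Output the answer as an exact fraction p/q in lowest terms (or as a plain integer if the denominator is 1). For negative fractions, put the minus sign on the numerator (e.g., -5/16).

(0,0): OLD=132 → NEW=255, ERR=-123
(0,1): OLD=723/16 → NEW=0, ERR=723/16
(0,2): OLD=42949/256 → NEW=255, ERR=-22331/256
(0,3): OLD=462179/4096 → NEW=0, ERR=462179/4096
Target (0,3): original=151, with diffused error = 462179/4096

Answer: 462179/4096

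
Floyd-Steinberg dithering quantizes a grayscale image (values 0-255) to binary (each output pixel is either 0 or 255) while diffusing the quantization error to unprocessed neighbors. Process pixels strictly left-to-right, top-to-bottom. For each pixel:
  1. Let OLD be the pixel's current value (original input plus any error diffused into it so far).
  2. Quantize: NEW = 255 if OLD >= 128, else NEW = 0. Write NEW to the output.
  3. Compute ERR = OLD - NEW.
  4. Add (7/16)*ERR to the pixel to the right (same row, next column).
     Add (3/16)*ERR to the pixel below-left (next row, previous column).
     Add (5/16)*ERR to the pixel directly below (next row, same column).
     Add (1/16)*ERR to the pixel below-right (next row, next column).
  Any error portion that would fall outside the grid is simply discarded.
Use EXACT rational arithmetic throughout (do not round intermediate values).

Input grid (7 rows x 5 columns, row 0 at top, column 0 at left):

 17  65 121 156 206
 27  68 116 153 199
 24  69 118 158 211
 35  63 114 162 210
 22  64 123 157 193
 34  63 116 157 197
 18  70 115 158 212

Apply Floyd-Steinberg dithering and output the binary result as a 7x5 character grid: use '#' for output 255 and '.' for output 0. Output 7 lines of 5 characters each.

Answer: ..#.#
..###
...#.
.#.##
..#.#
..###
...#.

Derivation:
(0,0): OLD=17 → NEW=0, ERR=17
(0,1): OLD=1159/16 → NEW=0, ERR=1159/16
(0,2): OLD=39089/256 → NEW=255, ERR=-26191/256
(0,3): OLD=455639/4096 → NEW=0, ERR=455639/4096
(0,4): OLD=16689889/65536 → NEW=255, ERR=-21791/65536
(1,0): OLD=11749/256 → NEW=0, ERR=11749/256
(1,1): OLD=189635/2048 → NEW=0, ERR=189635/2048
(1,2): OLD=9825407/65536 → NEW=255, ERR=-6886273/65536
(1,3): OLD=35477267/262144 → NEW=255, ERR=-31369453/262144
(1,4): OLD=643805401/4194304 → NEW=255, ERR=-425742119/4194304
(2,0): OLD=1825297/32768 → NEW=0, ERR=1825297/32768
(2,1): OLD=110596427/1048576 → NEW=0, ERR=110596427/1048576
(2,2): OLD=1923644321/16777216 → NEW=0, ERR=1923644321/16777216
(2,3): OLD=38968296019/268435456 → NEW=255, ERR=-29482745261/268435456
(2,4): OLD=531499084677/4294967296 → NEW=0, ERR=531499084677/4294967296
(3,0): OLD=1211039361/16777216 → NEW=0, ERR=1211039361/16777216
(3,1): OLD=20470954221/134217728 → NEW=255, ERR=-13754566419/134217728
(3,2): OLD=390818337087/4294967296 → NEW=0, ERR=390818337087/4294967296
(3,3): OLD=1699576771271/8589934592 → NEW=255, ERR=-490856549689/8589934592
(3,4): OLD=29797727379715/137438953472 → NEW=255, ERR=-5249205755645/137438953472
(4,0): OLD=54422515439/2147483648 → NEW=0, ERR=54422515439/2147483648
(4,1): OLD=4441712187887/68719476736 → NEW=0, ERR=4441712187887/68719476736
(4,2): OLD=178774487299553/1099511627776 → NEW=255, ERR=-101600977783327/1099511627776
(4,3): OLD=1710686728847855/17592186044416 → NEW=0, ERR=1710686728847855/17592186044416
(4,4): OLD=61934711709715721/281474976710656 → NEW=255, ERR=-9841407351501559/281474976710656
(5,0): OLD=59416134378285/1099511627776 → NEW=0, ERR=59416134378285/1099511627776
(5,1): OLD=801309515515975/8796093022208 → NEW=0, ERR=801309515515975/8796093022208
(5,2): OLD=42010490799636223/281474976710656 → NEW=255, ERR=-29765628261581057/281474976710656
(5,3): OLD=145006652401723121/1125899906842624 → NEW=255, ERR=-142097823843145999/1125899906842624
(5,4): OLD=2466807543082160395/18014398509481984 → NEW=255, ERR=-2126864076835745525/18014398509481984
(6,0): OLD=7313848712075229/140737488355328 → NEW=0, ERR=7313848712075229/140737488355328
(6,1): OLD=471769023983641715/4503599627370496 → NEW=0, ERR=471769023983641715/4503599627370496
(6,2): OLD=7912852807147147297/72057594037927936 → NEW=0, ERR=7912852807147147297/72057594037927936
(6,3): OLD=158937893991111436715/1152921504606846976 → NEW=255, ERR=-135057089683634542165/1152921504606846976
(6,4): OLD=2139205439638163076461/18446744073709551616 → NEW=0, ERR=2139205439638163076461/18446744073709551616
Row 0: ..#.#
Row 1: ..###
Row 2: ...#.
Row 3: .#.##
Row 4: ..#.#
Row 5: ..###
Row 6: ...#.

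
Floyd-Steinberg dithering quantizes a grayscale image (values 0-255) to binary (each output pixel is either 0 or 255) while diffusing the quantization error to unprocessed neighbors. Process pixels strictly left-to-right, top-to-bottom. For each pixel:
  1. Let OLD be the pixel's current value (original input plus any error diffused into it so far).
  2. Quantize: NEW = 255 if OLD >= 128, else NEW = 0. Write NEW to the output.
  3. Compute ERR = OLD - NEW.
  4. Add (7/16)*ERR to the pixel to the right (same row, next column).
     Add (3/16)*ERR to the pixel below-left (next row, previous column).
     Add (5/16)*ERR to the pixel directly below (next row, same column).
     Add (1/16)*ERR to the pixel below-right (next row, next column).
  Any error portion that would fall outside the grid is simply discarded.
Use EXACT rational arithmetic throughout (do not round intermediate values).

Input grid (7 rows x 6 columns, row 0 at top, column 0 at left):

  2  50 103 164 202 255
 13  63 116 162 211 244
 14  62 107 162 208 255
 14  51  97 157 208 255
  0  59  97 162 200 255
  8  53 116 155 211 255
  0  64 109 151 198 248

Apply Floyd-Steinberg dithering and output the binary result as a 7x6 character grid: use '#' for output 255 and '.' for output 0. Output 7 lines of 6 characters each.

(0,0): OLD=2 → NEW=0, ERR=2
(0,1): OLD=407/8 → NEW=0, ERR=407/8
(0,2): OLD=16033/128 → NEW=0, ERR=16033/128
(0,3): OLD=448103/2048 → NEW=255, ERR=-74137/2048
(0,4): OLD=6100177/32768 → NEW=255, ERR=-2255663/32768
(0,5): OLD=117903799/524288 → NEW=255, ERR=-15789641/524288
(1,0): OLD=2965/128 → NEW=0, ERR=2965/128
(1,1): OLD=115347/1024 → NEW=0, ERR=115347/1024
(1,2): OLD=6580367/32768 → NEW=255, ERR=-1775473/32768
(1,3): OLD=15978211/131072 → NEW=0, ERR=15978211/131072
(1,4): OLD=1970585161/8388608 → NEW=255, ERR=-168509879/8388608
(1,5): OLD=29728935471/134217728 → NEW=255, ERR=-4496585169/134217728
(2,0): OLD=694017/16384 → NEW=0, ERR=694017/16384
(2,1): OLD=56110235/524288 → NEW=0, ERR=56110235/524288
(2,2): OLD=1399111057/8388608 → NEW=255, ERR=-739983983/8388608
(2,3): OLD=10358180425/67108864 → NEW=255, ERR=-6754579895/67108864
(2,4): OLD=341503622491/2147483648 → NEW=255, ERR=-206104707749/2147483648
(2,5): OLD=6916134987053/34359738368 → NEW=255, ERR=-1845598296787/34359738368
(3,0): OLD=396813937/8388608 → NEW=0, ERR=396813937/8388608
(3,1): OLD=6123502621/67108864 → NEW=0, ERR=6123502621/67108864
(3,2): OLD=52168243175/536870912 → NEW=0, ERR=52168243175/536870912
(3,3): OLD=4966706926581/34359738368 → NEW=255, ERR=-3795026357259/34359738368
(3,4): OLD=31150254185685/274877906944 → NEW=0, ERR=31150254185685/274877906944
(3,5): OLD=1239348305167963/4398046511104 → NEW=255, ERR=117846444836443/4398046511104
(4,0): OLD=34243065343/1073741824 → NEW=0, ERR=34243065343/1073741824
(4,1): OLD=2106995591923/17179869184 → NEW=0, ERR=2106995591923/17179869184
(4,2): OLD=91268244320233/549755813888 → NEW=255, ERR=-48919488221207/549755813888
(4,3): OLD=1019250349593837/8796093022208 → NEW=0, ERR=1019250349593837/8796093022208
(4,4): OLD=40001842709492413/140737488355328 → NEW=255, ERR=4113783178883773/140737488355328
(4,5): OLD=637809796058826251/2251799813685248 → NEW=255, ERR=63600843569088011/2251799813685248
(5,0): OLD=11259455258761/274877906944 → NEW=0, ERR=11259455258761/274877906944
(5,1): OLD=831718583299353/8796093022208 → NEW=0, ERR=831718583299353/8796093022208
(5,2): OLD=11185276233231523/70368744177664 → NEW=255, ERR=-6758753532072797/70368744177664
(5,3): OLD=335764410191723569/2251799813685248 → NEW=255, ERR=-238444542298014671/2251799813685248
(5,4): OLD=839224706178660337/4503599627370496 → NEW=255, ERR=-309193198800816143/4503599627370496
(5,5): OLD=16977983585481071525/72057594037927936 → NEW=255, ERR=-1396702894190552155/72057594037927936
(6,0): OLD=4296668591299819/140737488355328 → NEW=0, ERR=4296668591299819/140737488355328
(6,1): OLD=205941674778951695/2251799813685248 → NEW=0, ERR=205941674778951695/2251799813685248
(6,2): OLD=946229090954669303/9007199254740992 → NEW=0, ERR=946229090954669303/9007199254740992
(6,3): OLD=20895826545266413499/144115188075855872 → NEW=255, ERR=-15853546414076833861/144115188075855872
(6,4): OLD=272470511045426730715/2305843009213693952 → NEW=0, ERR=272470511045426730715/2305843009213693952
(6,5): OLD=10675099257021418506525/36893488147419103232 → NEW=255, ERR=1267259779429547182365/36893488147419103232
Row 0: ...###
Row 1: ..#.##
Row 2: ..####
Row 3: ...#.#
Row 4: ..#.##
Row 5: ..####
Row 6: ...#.#

Answer: ...###
..#.##
..####
...#.#
..#.##
..####
...#.#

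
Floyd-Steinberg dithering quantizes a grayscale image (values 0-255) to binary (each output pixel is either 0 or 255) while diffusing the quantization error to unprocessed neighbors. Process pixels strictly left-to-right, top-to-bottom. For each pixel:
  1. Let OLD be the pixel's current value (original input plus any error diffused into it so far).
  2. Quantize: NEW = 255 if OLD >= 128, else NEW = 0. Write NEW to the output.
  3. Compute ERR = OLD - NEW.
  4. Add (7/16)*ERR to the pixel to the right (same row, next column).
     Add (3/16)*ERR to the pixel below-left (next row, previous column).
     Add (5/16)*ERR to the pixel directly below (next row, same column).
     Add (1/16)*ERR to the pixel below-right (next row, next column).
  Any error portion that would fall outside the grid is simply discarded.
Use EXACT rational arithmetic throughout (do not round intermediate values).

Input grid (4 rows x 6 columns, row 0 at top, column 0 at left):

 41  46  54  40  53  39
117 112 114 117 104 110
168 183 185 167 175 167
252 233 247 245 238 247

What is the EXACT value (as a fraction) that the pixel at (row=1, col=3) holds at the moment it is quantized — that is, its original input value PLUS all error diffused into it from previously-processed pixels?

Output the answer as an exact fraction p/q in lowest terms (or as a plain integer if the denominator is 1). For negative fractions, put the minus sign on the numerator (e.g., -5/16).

(0,0): OLD=41 → NEW=0, ERR=41
(0,1): OLD=1023/16 → NEW=0, ERR=1023/16
(0,2): OLD=20985/256 → NEW=0, ERR=20985/256
(0,3): OLD=310735/4096 → NEW=0, ERR=310735/4096
(0,4): OLD=5648553/65536 → NEW=0, ERR=5648553/65536
(0,5): OLD=80434335/1048576 → NEW=0, ERR=80434335/1048576
(1,0): OLD=36301/256 → NEW=255, ERR=-28979/256
(1,1): OLD=205595/2048 → NEW=0, ERR=205595/2048
(1,2): OLD=13222327/65536 → NEW=255, ERR=-3489353/65536
(1,3): OLD=36358635/262144 → NEW=255, ERR=-30488085/262144
Target (1,3): original=117, with diffused error = 36358635/262144

Answer: 36358635/262144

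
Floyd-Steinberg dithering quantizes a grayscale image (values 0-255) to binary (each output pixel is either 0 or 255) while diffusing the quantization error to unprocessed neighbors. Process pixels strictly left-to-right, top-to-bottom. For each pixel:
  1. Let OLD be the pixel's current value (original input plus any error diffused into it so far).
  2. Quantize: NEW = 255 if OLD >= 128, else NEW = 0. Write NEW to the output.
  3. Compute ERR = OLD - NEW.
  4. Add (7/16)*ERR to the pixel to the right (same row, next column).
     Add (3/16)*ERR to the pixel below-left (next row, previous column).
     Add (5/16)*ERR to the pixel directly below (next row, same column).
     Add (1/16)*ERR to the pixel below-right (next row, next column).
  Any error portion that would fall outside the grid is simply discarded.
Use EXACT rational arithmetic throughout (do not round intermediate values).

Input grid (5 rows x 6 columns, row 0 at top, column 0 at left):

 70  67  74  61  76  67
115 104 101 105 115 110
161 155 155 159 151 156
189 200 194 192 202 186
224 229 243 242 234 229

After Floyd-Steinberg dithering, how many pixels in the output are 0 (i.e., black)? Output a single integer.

Answer: 11

Derivation:
(0,0): OLD=70 → NEW=0, ERR=70
(0,1): OLD=781/8 → NEW=0, ERR=781/8
(0,2): OLD=14939/128 → NEW=0, ERR=14939/128
(0,3): OLD=229501/2048 → NEW=0, ERR=229501/2048
(0,4): OLD=4096875/32768 → NEW=0, ERR=4096875/32768
(0,5): OLD=63805421/524288 → NEW=0, ERR=63805421/524288
(1,0): OLD=19863/128 → NEW=255, ERR=-12777/128
(1,1): OLD=119905/1024 → NEW=0, ERR=119905/1024
(1,2): OLD=7071797/32768 → NEW=255, ERR=-1284043/32768
(1,3): OLD=20134257/131072 → NEW=255, ERR=-13289103/131072
(1,4): OLD=1170513555/8388608 → NEW=255, ERR=-968581485/8388608
(1,5): OLD=14137113365/134217728 → NEW=0, ERR=14137113365/134217728
(2,0): OLD=2486459/16384 → NEW=255, ERR=-1691461/16384
(2,1): OLD=69645945/524288 → NEW=255, ERR=-64047495/524288
(2,2): OLD=651100459/8388608 → NEW=0, ERR=651100459/8388608
(2,3): OLD=9205674771/67108864 → NEW=255, ERR=-7907085549/67108864
(2,4): OLD=164887612985/2147483648 → NEW=0, ERR=164887612985/2147483648
(2,5): OLD=7397344685343/34359738368 → NEW=255, ERR=-1364388598497/34359738368
(3,0): OLD=1122670667/8388608 → NEW=255, ERR=-1016424373/8388608
(3,1): OLD=7846024367/67108864 → NEW=0, ERR=7846024367/67108864
(3,2): OLD=128676383389/536870912 → NEW=255, ERR=-8225699171/536870912
(3,3): OLD=5762961058487/34359738368 → NEW=255, ERR=-2998772225353/34359738368
(3,4): OLD=47554342135063/274877906944 → NEW=255, ERR=-22539524135657/274877906944
(3,5): OLD=626790052637945/4398046511104 → NEW=255, ERR=-494711807693575/4398046511104
(4,0): OLD=223399266757/1073741824 → NEW=255, ERR=-50404898363/1073741824
(4,1): OLD=4029581189185/17179869184 → NEW=255, ERR=-351285452735/17179869184
(4,2): OLD=121061290501619/549755813888 → NEW=255, ERR=-19126442039821/549755813888
(4,3): OLD=1611207378302303/8796093022208 → NEW=255, ERR=-631796342360737/8796093022208
(4,4): OLD=21167717481064655/140737488355328 → NEW=255, ERR=-14720342049543985/140737488355328
(4,5): OLD=321925637398685513/2251799813685248 → NEW=255, ERR=-252283315091052727/2251799813685248
Output grid:
  Row 0: ......  (6 black, running=6)
  Row 1: #.###.  (2 black, running=8)
  Row 2: ##.#.#  (2 black, running=10)
  Row 3: #.####  (1 black, running=11)
  Row 4: ######  (0 black, running=11)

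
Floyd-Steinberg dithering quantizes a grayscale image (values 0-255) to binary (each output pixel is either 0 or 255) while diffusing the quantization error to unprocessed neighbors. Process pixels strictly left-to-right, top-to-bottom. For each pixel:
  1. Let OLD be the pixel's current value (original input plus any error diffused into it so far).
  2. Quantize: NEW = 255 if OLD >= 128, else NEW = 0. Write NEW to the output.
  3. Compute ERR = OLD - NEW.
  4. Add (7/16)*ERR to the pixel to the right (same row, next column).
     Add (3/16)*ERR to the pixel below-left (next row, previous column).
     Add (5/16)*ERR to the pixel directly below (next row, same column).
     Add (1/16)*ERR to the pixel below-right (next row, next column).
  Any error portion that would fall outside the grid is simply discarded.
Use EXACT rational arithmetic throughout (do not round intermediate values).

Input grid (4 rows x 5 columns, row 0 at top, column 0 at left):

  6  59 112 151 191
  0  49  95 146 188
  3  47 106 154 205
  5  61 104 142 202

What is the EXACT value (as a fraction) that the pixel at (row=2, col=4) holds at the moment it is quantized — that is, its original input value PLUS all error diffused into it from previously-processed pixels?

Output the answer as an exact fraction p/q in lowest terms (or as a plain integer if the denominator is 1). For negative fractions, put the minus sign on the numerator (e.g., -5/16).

Answer: 466570543511/2147483648

Derivation:
(0,0): OLD=6 → NEW=0, ERR=6
(0,1): OLD=493/8 → NEW=0, ERR=493/8
(0,2): OLD=17787/128 → NEW=255, ERR=-14853/128
(0,3): OLD=205277/2048 → NEW=0, ERR=205277/2048
(0,4): OLD=7695627/32768 → NEW=255, ERR=-660213/32768
(1,0): OLD=1719/128 → NEW=0, ERR=1719/128
(1,1): OLD=54017/1024 → NEW=0, ERR=54017/1024
(1,2): OLD=3422997/32768 → NEW=0, ERR=3422997/32768
(1,3): OLD=27786545/131072 → NEW=255, ERR=-5636815/131072
(1,4): OLD=354740339/2097152 → NEW=255, ERR=-180033421/2097152
(2,0): OLD=279963/16384 → NEW=0, ERR=279963/16384
(2,1): OLD=47912793/524288 → NEW=0, ERR=47912793/524288
(2,2): OLD=1458436683/8388608 → NEW=255, ERR=-680658357/8388608
(2,3): OLD=12817026993/134217728 → NEW=0, ERR=12817026993/134217728
(2,4): OLD=466570543511/2147483648 → NEW=255, ERR=-81037786729/2147483648
Target (2,4): original=205, with diffused error = 466570543511/2147483648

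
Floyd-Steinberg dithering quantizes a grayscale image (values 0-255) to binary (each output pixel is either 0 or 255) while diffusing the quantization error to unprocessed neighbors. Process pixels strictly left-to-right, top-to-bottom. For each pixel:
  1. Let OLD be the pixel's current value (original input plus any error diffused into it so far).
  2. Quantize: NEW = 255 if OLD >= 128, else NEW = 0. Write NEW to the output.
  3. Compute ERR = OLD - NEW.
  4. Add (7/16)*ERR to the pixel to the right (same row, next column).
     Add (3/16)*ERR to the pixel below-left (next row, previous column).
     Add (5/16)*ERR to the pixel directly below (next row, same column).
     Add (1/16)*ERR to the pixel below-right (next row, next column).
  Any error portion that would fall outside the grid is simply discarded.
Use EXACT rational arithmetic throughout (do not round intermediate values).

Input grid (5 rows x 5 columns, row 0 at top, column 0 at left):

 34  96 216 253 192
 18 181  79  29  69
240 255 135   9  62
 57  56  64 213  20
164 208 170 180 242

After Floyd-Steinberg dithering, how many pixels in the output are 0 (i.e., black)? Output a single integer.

Answer: 12

Derivation:
(0,0): OLD=34 → NEW=0, ERR=34
(0,1): OLD=887/8 → NEW=0, ERR=887/8
(0,2): OLD=33857/128 → NEW=255, ERR=1217/128
(0,3): OLD=526663/2048 → NEW=255, ERR=4423/2048
(0,4): OLD=6322417/32768 → NEW=255, ERR=-2033423/32768
(1,0): OLD=6325/128 → NEW=0, ERR=6325/128
(1,1): OLD=246963/1024 → NEW=255, ERR=-14157/1024
(1,2): OLD=2728175/32768 → NEW=0, ERR=2728175/32768
(1,3): OLD=7216675/131072 → NEW=0, ERR=7216675/131072
(1,4): OLD=154834825/2097152 → NEW=0, ERR=154834825/2097152
(2,0): OLD=4142689/16384 → NEW=255, ERR=-35231/16384
(2,1): OLD=140738811/524288 → NEW=255, ERR=7045371/524288
(2,2): OLD=1479385393/8388608 → NEW=255, ERR=-659709647/8388608
(2,3): OLD=1455758723/134217728 → NEW=0, ERR=1455758723/134217728
(2,4): OLD=200271316437/2147483648 → NEW=0, ERR=200271316437/2147483648
(3,0): OLD=493649809/8388608 → NEW=0, ERR=493649809/8388608
(3,1): OLD=4769101949/67108864 → NEW=0, ERR=4769101949/67108864
(3,2): OLD=157600500143/2147483648 → NEW=0, ERR=157600500143/2147483648
(3,3): OLD=1121277093863/4294967296 → NEW=255, ERR=26060433383/4294967296
(3,4): OLD=3606110011907/68719476736 → NEW=0, ERR=3606110011907/68719476736
(4,0): OLD=210146957343/1073741824 → NEW=255, ERR=-63657207777/1073741824
(4,1): OLD=7617856835039/34359738368 → NEW=255, ERR=-1143876448801/34359738368
(4,2): OLD=101126623829873/549755813888 → NEW=255, ERR=-39061108711567/549755813888
(4,3): OLD=1453440028703967/8796093022208 → NEW=255, ERR=-789563691959073/8796093022208
(4,4): OLD=30892808513464729/140737488355328 → NEW=255, ERR=-4995251017143911/140737488355328
Output grid:
  Row 0: ..###  (2 black, running=2)
  Row 1: .#...  (4 black, running=6)
  Row 2: ###..  (2 black, running=8)
  Row 3: ...#.  (4 black, running=12)
  Row 4: #####  (0 black, running=12)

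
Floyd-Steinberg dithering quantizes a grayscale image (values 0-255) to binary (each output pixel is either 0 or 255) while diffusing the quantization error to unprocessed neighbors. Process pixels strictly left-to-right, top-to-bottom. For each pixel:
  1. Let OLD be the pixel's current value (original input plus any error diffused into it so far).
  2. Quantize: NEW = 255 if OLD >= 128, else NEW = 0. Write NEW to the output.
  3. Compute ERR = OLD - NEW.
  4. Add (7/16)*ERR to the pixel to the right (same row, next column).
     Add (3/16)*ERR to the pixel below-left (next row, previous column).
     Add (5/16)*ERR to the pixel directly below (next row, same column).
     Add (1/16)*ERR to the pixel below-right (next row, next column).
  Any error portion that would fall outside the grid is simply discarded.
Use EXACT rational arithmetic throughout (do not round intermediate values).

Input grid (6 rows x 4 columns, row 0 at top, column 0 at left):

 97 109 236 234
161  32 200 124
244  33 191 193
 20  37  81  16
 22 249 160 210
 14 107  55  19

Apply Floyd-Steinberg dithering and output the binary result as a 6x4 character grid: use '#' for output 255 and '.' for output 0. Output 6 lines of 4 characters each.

Answer: .###
#.#.
#.##
....
.###
....

Derivation:
(0,0): OLD=97 → NEW=0, ERR=97
(0,1): OLD=2423/16 → NEW=255, ERR=-1657/16
(0,2): OLD=48817/256 → NEW=255, ERR=-16463/256
(0,3): OLD=843223/4096 → NEW=255, ERR=-201257/4096
(1,0): OLD=44005/256 → NEW=255, ERR=-21275/256
(1,1): OLD=-87485/2048 → NEW=0, ERR=-87485/2048
(1,2): OLD=9537407/65536 → NEW=255, ERR=-7174273/65536
(1,3): OLD=59488425/1048576 → NEW=0, ERR=59488425/1048576
(2,0): OLD=6881937/32768 → NEW=255, ERR=-1473903/32768
(2,1): OLD=-26998453/1048576 → NEW=0, ERR=-26998453/1048576
(2,2): OLD=321898775/2097152 → NEW=255, ERR=-212874985/2097152
(2,3): OLD=5351187995/33554432 → NEW=255, ERR=-3205192165/33554432
(3,0): OLD=18724481/16777216 → NEW=0, ERR=18724481/16777216
(3,1): OLD=2039669023/268435456 → NEW=0, ERR=2039669023/268435456
(3,2): OLD=142093827809/4294967296 → NEW=0, ERR=142093827809/4294967296
(3,3): OLD=-393122532441/68719476736 → NEW=0, ERR=-393122532441/68719476736
(4,0): OLD=102106246061/4294967296 → NEW=0, ERR=102106246061/4294967296
(4,1): OLD=9210070951047/34359738368 → NEW=255, ERR=448337667207/34359738368
(4,2): OLD=192908881682343/1099511627776 → NEW=255, ERR=-87466583400537/1099511627776
(4,3): OLD=3087019202847425/17592186044416 → NEW=255, ERR=-1398988238478655/17592186044416
(5,0): OLD=13125844238493/549755813888 → NEW=0, ERR=13125844238493/549755813888
(5,1): OLD=1901599201634539/17592186044416 → NEW=0, ERR=1901599201634539/17592186044416
(5,2): OLD=557111738395591/8796093022208 → NEW=0, ERR=557111738395591/8796093022208
(5,3): OLD=4753182368238871/281474976710656 → NEW=0, ERR=4753182368238871/281474976710656
Row 0: .###
Row 1: #.#.
Row 2: #.##
Row 3: ....
Row 4: .###
Row 5: ....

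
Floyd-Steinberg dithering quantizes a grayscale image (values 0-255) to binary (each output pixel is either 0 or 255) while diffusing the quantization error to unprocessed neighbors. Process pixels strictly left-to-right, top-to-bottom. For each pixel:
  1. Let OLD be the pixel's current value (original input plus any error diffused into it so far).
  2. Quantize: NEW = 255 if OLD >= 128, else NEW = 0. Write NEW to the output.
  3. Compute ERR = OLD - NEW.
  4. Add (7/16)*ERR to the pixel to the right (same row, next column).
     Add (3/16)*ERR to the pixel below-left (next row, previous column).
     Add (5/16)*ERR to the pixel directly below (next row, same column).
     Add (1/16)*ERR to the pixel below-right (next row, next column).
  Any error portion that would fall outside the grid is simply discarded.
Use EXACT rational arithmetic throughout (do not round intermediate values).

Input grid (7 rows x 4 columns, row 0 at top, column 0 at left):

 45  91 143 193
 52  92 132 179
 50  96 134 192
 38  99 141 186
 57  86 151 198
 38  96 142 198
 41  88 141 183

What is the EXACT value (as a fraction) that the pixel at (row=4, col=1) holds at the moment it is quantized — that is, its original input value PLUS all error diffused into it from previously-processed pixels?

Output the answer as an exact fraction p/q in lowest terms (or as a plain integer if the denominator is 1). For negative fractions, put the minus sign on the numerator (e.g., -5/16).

Answer: 3346660922091/34359738368

Derivation:
(0,0): OLD=45 → NEW=0, ERR=45
(0,1): OLD=1771/16 → NEW=0, ERR=1771/16
(0,2): OLD=49005/256 → NEW=255, ERR=-16275/256
(0,3): OLD=676603/4096 → NEW=255, ERR=-367877/4096
(1,0): OLD=22225/256 → NEW=0, ERR=22225/256
(1,1): OLD=318391/2048 → NEW=255, ERR=-203849/2048
(1,2): OLD=3844611/65536 → NEW=0, ERR=3844611/65536
(1,3): OLD=181010821/1048576 → NEW=255, ERR=-86376059/1048576
(2,0): OLD=1915853/32768 → NEW=0, ERR=1915853/32768
(2,1): OLD=112092831/1048576 → NEW=0, ERR=112092831/1048576
(2,2): OLD=372108347/2097152 → NEW=255, ERR=-162665413/2097152
(2,3): OLD=4563060015/33554432 → NEW=255, ERR=-3993320145/33554432
(3,0): OLD=1280349181/16777216 → NEW=0, ERR=1280349181/16777216
(3,1): OLD=41581927715/268435456 → NEW=255, ERR=-26869113565/268435456
(3,2): OLD=246256810717/4294967296 → NEW=0, ERR=246256810717/4294967296
(3,3): OLD=11616756689291/68719476736 → NEW=255, ERR=-5906709878389/68719476736
(4,0): OLD=266633729657/4294967296 → NEW=0, ERR=266633729657/4294967296
(4,1): OLD=3346660922091/34359738368 → NEW=0, ERR=3346660922091/34359738368
Target (4,1): original=86, with diffused error = 3346660922091/34359738368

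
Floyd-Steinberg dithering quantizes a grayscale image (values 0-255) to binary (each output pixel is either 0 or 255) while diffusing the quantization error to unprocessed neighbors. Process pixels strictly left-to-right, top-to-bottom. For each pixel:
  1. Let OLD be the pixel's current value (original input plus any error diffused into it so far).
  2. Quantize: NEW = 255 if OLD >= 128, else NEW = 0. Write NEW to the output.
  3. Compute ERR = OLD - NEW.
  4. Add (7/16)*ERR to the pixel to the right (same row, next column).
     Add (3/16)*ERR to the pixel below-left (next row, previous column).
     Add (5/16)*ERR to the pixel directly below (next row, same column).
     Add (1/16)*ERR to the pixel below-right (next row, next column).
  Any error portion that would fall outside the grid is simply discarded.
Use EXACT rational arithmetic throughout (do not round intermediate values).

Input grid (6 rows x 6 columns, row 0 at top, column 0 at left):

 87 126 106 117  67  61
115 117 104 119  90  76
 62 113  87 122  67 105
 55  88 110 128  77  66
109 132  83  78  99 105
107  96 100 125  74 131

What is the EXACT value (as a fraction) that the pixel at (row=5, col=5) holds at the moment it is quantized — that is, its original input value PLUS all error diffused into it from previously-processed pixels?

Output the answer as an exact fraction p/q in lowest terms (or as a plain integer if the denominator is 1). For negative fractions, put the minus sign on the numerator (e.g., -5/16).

Answer: 19369683168125520083/144115188075855872

Derivation:
(0,0): OLD=87 → NEW=0, ERR=87
(0,1): OLD=2625/16 → NEW=255, ERR=-1455/16
(0,2): OLD=16951/256 → NEW=0, ERR=16951/256
(0,3): OLD=597889/4096 → NEW=255, ERR=-446591/4096
(0,4): OLD=1264775/65536 → NEW=0, ERR=1264775/65536
(0,5): OLD=72816561/1048576 → NEW=0, ERR=72816561/1048576
(1,0): OLD=32035/256 → NEW=0, ERR=32035/256
(1,1): OLD=330101/2048 → NEW=255, ERR=-192139/2048
(1,2): OLD=3769625/65536 → NEW=0, ERR=3769625/65536
(1,3): OLD=30893605/262144 → NEW=0, ERR=30893605/262144
(1,4): OLD=2580274767/16777216 → NEW=255, ERR=-1697915313/16777216
(1,5): OLD=14664794745/268435456 → NEW=0, ERR=14664794745/268435456
(2,0): OLD=2736599/32768 → NEW=0, ERR=2736599/32768
(2,1): OLD=145569069/1048576 → NEW=255, ERR=-121817811/1048576
(2,2): OLD=1180811207/16777216 → NEW=0, ERR=1180811207/16777216
(2,3): OLD=23386017871/134217728 → NEW=255, ERR=-10839502769/134217728
(2,4): OLD=75805980781/4294967296 → NEW=0, ERR=75805980781/4294967296
(2,5): OLD=8484704182219/68719476736 → NEW=0, ERR=8484704182219/68719476736
(3,0): OLD=995149287/16777216 → NEW=0, ERR=995149287/16777216
(3,1): OLD=12893256283/134217728 → NEW=0, ERR=12893256283/134217728
(3,2): OLD=162798627713/1073741824 → NEW=255, ERR=-111005537407/1073741824
(3,3): OLD=4483323143107/68719476736 → NEW=0, ERR=4483323143107/68719476736
(3,4): OLD=71007211465955/549755813888 → NEW=255, ERR=-69180521075485/549755813888
(3,5): OLD=445369824766061/8796093022208 → NEW=0, ERR=445369824766061/8796093022208
(4,0): OLD=312561457961/2147483648 → NEW=255, ERR=-235046872279/2147483648
(4,1): OLD=3382963745557/34359738368 → NEW=0, ERR=3382963745557/34359738368
(4,2): OLD=123150502219183/1099511627776 → NEW=0, ERR=123150502219183/1099511627776
(4,3): OLD=2064157081689611/17592186044416 → NEW=0, ERR=2064157081689611/17592186044416
(4,4): OLD=35066188567336379/281474976710656 → NEW=0, ERR=35066188567336379/281474976710656
(4,5): OLD=754180026017178173/4503599627370496 → NEW=255, ERR=-394237878962298307/4503599627370496
(5,0): OLD=50169013540367/549755813888 → NEW=0, ERR=50169013540367/549755813888
(5,1): OLD=3181597757168895/17592186044416 → NEW=255, ERR=-1304409684157185/17592186044416
(5,2): OLD=18396609371146981/140737488355328 → NEW=255, ERR=-17491450159461659/140737488355328
(5,3): OLD=619927311994137639/4503599627370496 → NEW=255, ERR=-528490592985338841/4503599627370496
(5,4): OLD=472979183665231399/9007199254740992 → NEW=0, ERR=472979183665231399/9007199254740992
(5,5): OLD=19369683168125520083/144115188075855872 → NEW=255, ERR=-17379689791217727277/144115188075855872
Target (5,5): original=131, with diffused error = 19369683168125520083/144115188075855872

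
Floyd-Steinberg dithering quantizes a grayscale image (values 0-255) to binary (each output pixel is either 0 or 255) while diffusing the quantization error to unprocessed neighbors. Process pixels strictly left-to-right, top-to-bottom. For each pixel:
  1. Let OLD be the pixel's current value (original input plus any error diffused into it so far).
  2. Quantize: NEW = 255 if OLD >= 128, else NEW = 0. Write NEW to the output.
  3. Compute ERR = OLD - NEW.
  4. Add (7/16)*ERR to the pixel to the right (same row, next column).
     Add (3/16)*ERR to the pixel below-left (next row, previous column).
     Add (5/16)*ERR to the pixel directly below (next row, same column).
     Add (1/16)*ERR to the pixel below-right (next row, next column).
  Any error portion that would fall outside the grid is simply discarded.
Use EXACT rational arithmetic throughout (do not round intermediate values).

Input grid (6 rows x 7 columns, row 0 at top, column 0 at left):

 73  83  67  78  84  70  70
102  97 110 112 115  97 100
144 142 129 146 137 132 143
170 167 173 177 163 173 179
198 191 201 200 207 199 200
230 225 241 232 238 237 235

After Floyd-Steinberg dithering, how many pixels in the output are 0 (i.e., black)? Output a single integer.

(0,0): OLD=73 → NEW=0, ERR=73
(0,1): OLD=1839/16 → NEW=0, ERR=1839/16
(0,2): OLD=30025/256 → NEW=0, ERR=30025/256
(0,3): OLD=529663/4096 → NEW=255, ERR=-514817/4096
(0,4): OLD=1901305/65536 → NEW=0, ERR=1901305/65536
(0,5): OLD=86709455/1048576 → NEW=0, ERR=86709455/1048576
(0,6): OLD=1781371305/16777216 → NEW=0, ERR=1781371305/16777216
(1,0): OLD=37469/256 → NEW=255, ERR=-27811/256
(1,1): OLD=229259/2048 → NEW=0, ERR=229259/2048
(1,2): OLD=11746919/65536 → NEW=255, ERR=-4964761/65536
(1,3): OLD=13723035/262144 → NEW=0, ERR=13723035/262144
(1,4): OLD=2594064433/16777216 → NEW=255, ERR=-1684125647/16777216
(1,5): OLD=13508482049/134217728 → NEW=0, ERR=13508482049/134217728
(1,6): OLD=391661401583/2147483648 → NEW=255, ERR=-155946928657/2147483648
(2,0): OLD=4293929/32768 → NEW=255, ERR=-4061911/32768
(2,1): OLD=106698579/1048576 → NEW=0, ERR=106698579/1048576
(2,2): OLD=2796027065/16777216 → NEW=255, ERR=-1482163015/16777216
(2,3): OLD=13442225457/134217728 → NEW=0, ERR=13442225457/134217728
(2,4): OLD=184243726081/1073741824 → NEW=255, ERR=-89560439039/1073741824
(2,5): OLD=3678909013163/34359738368 → NEW=0, ERR=3678909013163/34359738368
(2,6): OLD=95349861590109/549755813888 → NEW=255, ERR=-44837870951331/549755813888
(3,0): OLD=2522316697/16777216 → NEW=255, ERR=-1755873383/16777216
(3,1): OLD=17273653157/134217728 → NEW=255, ERR=-16951867483/134217728
(3,2): OLD=123774586303/1073741824 → NEW=0, ERR=123774586303/1073741824
(3,3): OLD=1020352054473/4294967296 → NEW=255, ERR=-74864606007/4294967296
(3,4): OLD=85566046237593/549755813888 → NEW=255, ERR=-54621686303847/549755813888
(3,5): OLD=626658226063067/4398046511104 → NEW=255, ERR=-494843634268453/4398046511104
(3,6): OLD=7809485283554309/70368744177664 → NEW=0, ERR=7809485283554309/70368744177664
(4,0): OLD=304111224535/2147483648 → NEW=255, ERR=-243497105705/2147483648
(4,1): OLD=4019976614507/34359738368 → NEW=0, ERR=4019976614507/34359738368
(4,2): OLD=152308260081701/549755813888 → NEW=255, ERR=12120527540261/549755813888
(4,3): OLD=847828239327271/4398046511104 → NEW=255, ERR=-273673621004249/4398046511104
(4,4): OLD=4452277493118149/35184372088832 → NEW=0, ERR=4452277493118149/35184372088832
(4,5): OLD=263235355627630533/1125899906842624 → NEW=255, ERR=-23869120617238587/1125899906842624
(4,6): OLD=3933874709887347443/18014398509481984 → NEW=255, ERR=-659796910030558477/18014398509481984
(5,0): OLD=119023998581361/549755813888 → NEW=255, ERR=-21163733960079/549755813888
(5,1): OLD=1063299622498555/4398046511104 → NEW=255, ERR=-58202237832965/4398046511104
(5,2): OLD=8364904463620429/35184372088832 → NEW=255, ERR=-607110419031731/35184372088832
(5,3): OLD=64770108831141729/281474976710656 → NEW=255, ERR=-7006010230075551/281474976710656
(5,4): OLD=4661955148884697099/18014398509481984 → NEW=255, ERR=68283528966791179/18014398509481984
(5,5): OLD=33589614773864475739/144115188075855872 → NEW=255, ERR=-3159758185478771621/144115188075855872
(5,6): OLD=490307676026637799157/2305843009213693952 → NEW=255, ERR=-97682291322854158603/2305843009213693952
Output grid:
  Row 0: ...#...  (6 black, running=6)
  Row 1: #.#.#.#  (3 black, running=9)
  Row 2: #.#.#.#  (3 black, running=12)
  Row 3: ##.###.  (2 black, running=14)
  Row 4: #.##.##  (2 black, running=16)
  Row 5: #######  (0 black, running=16)

Answer: 16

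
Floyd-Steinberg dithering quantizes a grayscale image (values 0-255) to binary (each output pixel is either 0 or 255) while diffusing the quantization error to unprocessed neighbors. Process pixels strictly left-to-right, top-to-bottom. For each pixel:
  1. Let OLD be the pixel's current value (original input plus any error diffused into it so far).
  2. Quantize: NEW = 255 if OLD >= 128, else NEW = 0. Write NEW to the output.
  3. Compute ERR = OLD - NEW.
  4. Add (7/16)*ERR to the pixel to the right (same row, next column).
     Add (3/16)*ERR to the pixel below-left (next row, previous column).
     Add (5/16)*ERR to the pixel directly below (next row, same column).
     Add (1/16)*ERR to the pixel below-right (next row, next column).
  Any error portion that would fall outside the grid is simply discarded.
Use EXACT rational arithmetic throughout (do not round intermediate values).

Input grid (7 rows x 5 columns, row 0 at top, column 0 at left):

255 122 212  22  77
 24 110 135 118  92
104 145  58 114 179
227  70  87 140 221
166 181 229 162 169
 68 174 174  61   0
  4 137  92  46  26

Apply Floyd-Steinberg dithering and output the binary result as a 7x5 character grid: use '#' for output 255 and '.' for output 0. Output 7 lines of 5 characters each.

(0,0): OLD=255 → NEW=255, ERR=0
(0,1): OLD=122 → NEW=0, ERR=122
(0,2): OLD=2123/8 → NEW=255, ERR=83/8
(0,3): OLD=3397/128 → NEW=0, ERR=3397/128
(0,4): OLD=181475/2048 → NEW=0, ERR=181475/2048
(1,0): OLD=375/8 → NEW=0, ERR=375/8
(1,1): OLD=10917/64 → NEW=255, ERR=-5403/64
(1,2): OLD=233285/2048 → NEW=0, ERR=233285/2048
(1,3): OLD=1584263/8192 → NEW=255, ERR=-504697/8192
(1,4): OLD=12372653/131072 → NEW=0, ERR=12372653/131072
(2,0): OLD=105287/1024 → NEW=0, ERR=105287/1024
(2,1): OLD=6156753/32768 → NEW=255, ERR=-2199087/32768
(2,2): OLD=24855195/524288 → NEW=0, ERR=24855195/524288
(2,3): OLD=1176977433/8388608 → NEW=255, ERR=-962117607/8388608
(2,4): OLD=20732589295/134217728 → NEW=255, ERR=-13492931345/134217728
(3,0): OLD=129262035/524288 → NEW=255, ERR=-4431405/524288
(3,1): OLD=254364147/4194304 → NEW=0, ERR=254364147/4194304
(3,2): OLD=13777136901/134217728 → NEW=0, ERR=13777136901/134217728
(3,3): OLD=4468787443/33554432 → NEW=255, ERR=-4087592717/33554432
(3,4): OLD=277282751695/2147483648 → NEW=255, ERR=-270325578545/2147483648
(4,0): OLD=11725907665/67108864 → NEW=255, ERR=-5386852655/67108864
(4,1): OLD=394173837661/2147483648 → NEW=255, ERR=-153434492579/2147483648
(4,2): OLD=7241926231899/34359738368 → NEW=255, ERR=-1519807051941/34359738368
(4,3): OLD=48044637051725/549755813888 → NEW=0, ERR=48044637051725/549755813888
(4,4): OLD=1409864320502299/8796093022208 → NEW=255, ERR=-833139400160741/8796093022208
(5,0): OLD=1014262306487/34359738368 → NEW=0, ERR=1014262306487/34359738368
(5,1): OLD=41582549320209/274877906944 → NEW=255, ERR=-28511316950511/274877906944
(5,2): OLD=1114631865456709/8796093022208 → NEW=0, ERR=1114631865456709/8796093022208
(5,3): OLD=4335623001557713/35184372088832 → NEW=0, ERR=4335623001557713/35184372088832
(5,4): OLD=16761429778999571/562949953421312 → NEW=0, ERR=16761429778999571/562949953421312
(6,0): OLD=-27371272547637/4398046511104 → NEW=0, ERR=-27371272547637/4398046511104
(6,1): OLD=17939574123762057/140737488355328 → NEW=0, ERR=17939574123762057/140737488355328
(6,2): OLD=459342832701944859/2251799813685248 → NEW=255, ERR=-114866119787793381/2251799813685248
(6,3): OLD=2727144099761169377/36028797018963968 → NEW=0, ERR=2727144099761169377/36028797018963968
(6,4): OLD=43881323741092157159/576460752303423488 → NEW=0, ERR=43881323741092157159/576460752303423488
Row 0: #.#..
Row 1: .#.#.
Row 2: .#.##
Row 3: #..##
Row 4: ###.#
Row 5: .#...
Row 6: ..#..

Answer: #.#..
.#.#.
.#.##
#..##
###.#
.#...
..#..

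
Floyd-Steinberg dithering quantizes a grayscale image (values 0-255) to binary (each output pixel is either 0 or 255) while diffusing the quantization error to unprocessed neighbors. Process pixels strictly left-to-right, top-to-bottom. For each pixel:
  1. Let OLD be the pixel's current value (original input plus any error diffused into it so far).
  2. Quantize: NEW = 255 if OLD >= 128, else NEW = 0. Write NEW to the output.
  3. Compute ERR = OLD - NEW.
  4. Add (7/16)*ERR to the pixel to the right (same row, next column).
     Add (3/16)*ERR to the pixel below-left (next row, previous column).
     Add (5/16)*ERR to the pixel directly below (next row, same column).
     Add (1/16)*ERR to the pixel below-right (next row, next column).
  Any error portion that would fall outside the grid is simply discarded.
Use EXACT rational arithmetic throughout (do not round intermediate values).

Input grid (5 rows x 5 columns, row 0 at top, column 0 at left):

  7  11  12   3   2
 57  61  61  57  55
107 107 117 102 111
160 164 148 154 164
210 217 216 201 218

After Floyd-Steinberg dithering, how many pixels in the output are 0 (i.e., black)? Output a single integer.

(0,0): OLD=7 → NEW=0, ERR=7
(0,1): OLD=225/16 → NEW=0, ERR=225/16
(0,2): OLD=4647/256 → NEW=0, ERR=4647/256
(0,3): OLD=44817/4096 → NEW=0, ERR=44817/4096
(0,4): OLD=444791/65536 → NEW=0, ERR=444791/65536
(1,0): OLD=15827/256 → NEW=0, ERR=15827/256
(1,1): OLD=197189/2048 → NEW=0, ERR=197189/2048
(1,2): OLD=7322153/65536 → NEW=0, ERR=7322153/65536
(1,3): OLD=29283317/262144 → NEW=0, ERR=29283317/262144
(1,4): OLD=447434047/4194304 → NEW=0, ERR=447434047/4194304
(2,0): OLD=4730823/32768 → NEW=255, ERR=-3625017/32768
(2,1): OLD=119015805/1048576 → NEW=0, ERR=119015805/1048576
(2,2): OLD=3834177719/16777216 → NEW=255, ERR=-444012361/16777216
(2,3): OLD=40886671157/268435456 → NEW=255, ERR=-27564370123/268435456
(2,4): OLD=456955790643/4294967296 → NEW=0, ERR=456955790643/4294967296
(3,0): OLD=2461399255/16777216 → NEW=255, ERR=-1816790825/16777216
(3,1): OLD=18819548811/134217728 → NEW=255, ERR=-15405971829/134217728
(3,2): OLD=332225501033/4294967296 → NEW=0, ERR=332225501033/4294967296
(3,3): OLD=1495053565281/8589934592 → NEW=255, ERR=-695379755679/8589934592
(3,4): OLD=21359828142149/137438953472 → NEW=255, ERR=-13687104993211/137438953472
(4,0): OLD=332082017593/2147483648 → NEW=255, ERR=-215526312647/2147483648
(4,1): OLD=9961380633913/68719476736 → NEW=255, ERR=-7562085933767/68719476736
(4,2): OLD=186560978433143/1099511627776 → NEW=255, ERR=-93814486649737/1099511627776
(4,3): OLD=2190844153172281/17592186044416 → NEW=0, ERR=2190844153172281/17592186044416
(4,4): OLD=66513569059843343/281474976710656 → NEW=255, ERR=-5262550001373937/281474976710656
Output grid:
  Row 0: .....  (5 black, running=5)
  Row 1: .....  (5 black, running=10)
  Row 2: #.##.  (2 black, running=12)
  Row 3: ##.##  (1 black, running=13)
  Row 4: ###.#  (1 black, running=14)

Answer: 14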